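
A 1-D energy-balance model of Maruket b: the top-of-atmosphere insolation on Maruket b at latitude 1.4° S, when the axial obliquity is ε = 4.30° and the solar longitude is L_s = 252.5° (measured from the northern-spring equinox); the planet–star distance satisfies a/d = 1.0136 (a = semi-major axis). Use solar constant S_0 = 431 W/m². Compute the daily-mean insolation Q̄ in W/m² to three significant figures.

Q̄ ≈ 141 W/m²

Solar declination: sin δ = sin ε · sin L_s = sin 4.30° × sin 252.5° = -0.07151, so δ = -4.101°.
cos h₀ = −tan(-1.4°) tan(-4.101°) = -0.0018, h₀ = 1.5725 rad.
Bracket: h₀ sin ϕ sin δ + cos ϕ cos δ sin h₀ = 1.5725×-0.02443×-0.07151 + 0.99970×0.99744×1.00000 = 0.002747 + 0.997141 = 0.999888.
Inverse-square distance factor (a/d)² = 1.0136² = 1.027385.
Q̄ = (S_0/π) × 1.027385 × [bracket] = (431/π) × 1.027385 × 0.999888 = 140.9 W/m².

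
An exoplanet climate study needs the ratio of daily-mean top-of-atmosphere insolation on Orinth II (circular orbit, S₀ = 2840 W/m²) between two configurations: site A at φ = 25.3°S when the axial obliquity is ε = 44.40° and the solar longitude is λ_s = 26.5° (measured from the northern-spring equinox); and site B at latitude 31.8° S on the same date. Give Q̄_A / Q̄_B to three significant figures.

— Configuration A (φ=-25.3°):
Solar declination: sin δ = sin ε · sin λ_s = sin 44.40° × sin 26.5° = 0.31219, so δ = +18.191°.
cos H₀ = −tan(-25.3°) tan(+18.191°) = 0.1553, H₀ = 1.4148 rad.
Bracket: H₀ sin φ sin δ + cos φ cos δ sin H₀ = 1.4148×-0.42736×0.31219 + 0.90408×0.95002×0.98786 = -0.188759 + 0.848467 = 0.659708.
Q̄ = (S₀/π) × [bracket] = (2840/π) × 0.659708 = 596.38 W/m².
— Configuration B (φ=-31.8°):
cos H₀ = −tan(-31.8°) tan(+18.191°) = 0.2037, H₀ = 1.3656 rad.
Bracket: H₀ sin φ sin δ + cos φ cos δ sin H₀ = 1.3656×-0.52696×0.31219 + 0.84989×0.95002×0.97902 = -0.224657 + 0.790473 = 0.565816.
Q̄ = (S₀/π) × [bracket] = (2840/π) × 0.565816 = 511.50 W/m².
Ratio Q̄_A / Q̄_B = 596.38 / 511.50 = 1.166.

Q̄_A / Q̄_B ≈ 1.17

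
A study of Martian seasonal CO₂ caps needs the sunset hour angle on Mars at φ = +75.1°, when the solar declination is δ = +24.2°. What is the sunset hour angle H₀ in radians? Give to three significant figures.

Sunrise equation: cos H₀ = −tan φ · tan δ = -1.6890 ≤ −1, so the Sun never sets (polar day) and H₀ = π.

H₀ = 3.14 rad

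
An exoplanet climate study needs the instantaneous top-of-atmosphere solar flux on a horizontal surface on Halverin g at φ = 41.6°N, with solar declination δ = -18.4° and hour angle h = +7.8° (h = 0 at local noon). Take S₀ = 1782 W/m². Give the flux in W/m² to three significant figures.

879 W/m²

cos θ_z = sin φ sin δ + cos φ cos δ cos h = -0.209568 + 0.703003 = 0.493435.
Flux = S₀ · cos θ_z = 1782 × 0.493435 = 879.3 W/m².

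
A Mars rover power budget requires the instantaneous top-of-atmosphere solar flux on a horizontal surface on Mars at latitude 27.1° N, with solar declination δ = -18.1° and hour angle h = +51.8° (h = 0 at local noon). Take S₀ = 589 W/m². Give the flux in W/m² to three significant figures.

cos θ_z = sin φ sin δ + cos φ cos δ cos h = -0.141527 + 0.523273 = 0.381746.
Flux = S₀ · cos θ_z = 589 × 0.381746 = 224.8 W/m².

225 W/m²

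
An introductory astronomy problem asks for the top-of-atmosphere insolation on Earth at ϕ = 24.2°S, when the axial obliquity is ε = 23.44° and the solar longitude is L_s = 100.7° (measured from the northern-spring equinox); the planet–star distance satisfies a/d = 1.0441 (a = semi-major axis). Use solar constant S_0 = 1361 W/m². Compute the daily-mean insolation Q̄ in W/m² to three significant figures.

Solar declination: sin δ = sin ε · sin L_s = sin 23.44° × sin 100.7° = 0.39087, so δ = +23.009°.
cos h₀ = −tan(-24.2°) tan(+23.009°) = 0.1908, h₀ = 1.3788 rad.
Bracket: h₀ sin ϕ sin δ + cos ϕ cos δ sin h₀ = 1.3788×-0.40992×0.39087 + 0.91212×0.92045×0.98162 = -0.220919 + 0.824130 = 0.603211.
Inverse-square distance factor (a/d)² = 1.0441² = 1.090145.
Q̄ = (S_0/π) × 1.090145 × [bracket] = (1361/π) × 1.090145 × 0.603211 = 284.9 W/m².

Q̄ ≈ 285 W/m²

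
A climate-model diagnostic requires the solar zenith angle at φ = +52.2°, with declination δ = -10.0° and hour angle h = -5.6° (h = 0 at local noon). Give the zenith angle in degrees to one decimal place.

θ_z = 62.4°

cos θ_z = sin φ sin δ + cos φ cos δ cos h = -0.137209 + 0.600715 = 0.463506.
θ_z = arccos(0.463506) = 62.4°.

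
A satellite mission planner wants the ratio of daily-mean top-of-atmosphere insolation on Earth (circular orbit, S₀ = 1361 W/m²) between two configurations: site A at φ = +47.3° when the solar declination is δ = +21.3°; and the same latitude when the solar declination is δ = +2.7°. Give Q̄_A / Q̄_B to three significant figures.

Q̄_A / Q̄_B ≈ 1.51

— Configuration A (φ=+47.3°):
cos H₀ = −tan(+47.3°) tan(+21.300°) = -0.4225, H₀ = 2.0070 rad.
Bracket: H₀ sin φ sin δ + cos φ cos δ sin H₀ = 2.0070×0.73491×0.36325 + 0.67816×0.93169×0.90636 = 0.535781 + 0.572670 = 1.108451.
Q̄ = (S₀/π) × [bracket] = (1361/π) × 1.108451 = 480.20 W/m².
— Configuration B (φ=+47.3°):
cos H₀ = −tan(+47.3°) tan(+2.700°) = -0.0511, H₀ = 1.6219 rad.
Bracket: H₀ sin φ sin δ + cos φ cos δ sin H₀ = 1.6219×0.73491×0.04711 + 0.67816×0.99889×0.99869 = 0.056153 + 0.676520 = 0.732673.
Q̄ = (S₀/π) × [bracket] = (1361/π) × 0.732673 = 317.41 W/m².
Ratio Q̄_A / Q̄_B = 480.20 / 317.41 = 1.513.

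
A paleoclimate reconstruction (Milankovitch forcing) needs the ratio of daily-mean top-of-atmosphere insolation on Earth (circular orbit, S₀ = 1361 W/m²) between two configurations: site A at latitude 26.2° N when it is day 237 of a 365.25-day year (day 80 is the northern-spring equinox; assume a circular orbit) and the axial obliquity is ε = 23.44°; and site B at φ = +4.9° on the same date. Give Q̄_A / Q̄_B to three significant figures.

Q̄_A / Q̄_B ≈ 1.00

— Configuration A (φ=+26.2°):
Solar longitude: λ_s = 360° × (237 − 80)/365.25 = 154.743°.
sin δ = sin 23.44° × sin 154.743° = 0.16973, so δ = +9.772°.
cos H₀ = −tan(+26.2°) tan(+9.772°) = -0.0847, H₀ = 1.6556 rad.
Bracket: H₀ sin φ sin δ + cos φ cos δ sin H₀ = 1.6556×0.44151×0.16973 + 0.89726×0.98549×0.99640 = 0.124067 + 0.881057 = 1.005124.
Q̄ = (S₀/π) × [bracket] = (1361/π) × 1.005124 = 435.44 W/m².
— Configuration B (φ=+4.9°):
cos H₀ = −tan(+4.9°) tan(+9.772°) = -0.0148, H₀ = 1.5856 rad.
Bracket: H₀ sin φ sin δ + cos φ cos δ sin H₀ = 1.5856×0.08542×0.16973 + 0.99635×0.98549×0.99989 = 0.022989 + 0.981785 = 1.004774.
Q̄ = (S₀/π) × [bracket] = (1361/π) × 1.004774 = 435.29 W/m².
Ratio Q̄_A / Q̄_B = 435.44 / 435.29 = 1.000.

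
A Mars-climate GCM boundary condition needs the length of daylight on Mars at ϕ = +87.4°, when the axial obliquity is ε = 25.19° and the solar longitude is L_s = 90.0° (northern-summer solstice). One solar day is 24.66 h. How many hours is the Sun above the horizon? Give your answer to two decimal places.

24.66 h

Solar declination: sin δ = sin ε · sin L_s = sin 25.19° × sin 90.0° = 0.42562, so δ = +25.190°.
Sunrise equation: cos h₀ = −tan ϕ · tan δ = -10.3579 ≤ −1, so the Sun never sets (polar day) and h₀ = π.
Daylight = 2h₀/(2π) × 24.66 h = (3.1416/π) × 24.66 = 24.66 h.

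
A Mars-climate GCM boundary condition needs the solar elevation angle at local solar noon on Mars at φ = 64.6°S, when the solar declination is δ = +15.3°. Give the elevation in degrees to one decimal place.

10.1°

At local noon the hour angle is zero, so the zenith angle equals |φ − δ| = |-64.6° − (+15.300°)| = 79.900°.
Elevation = 90° − 79.900° = 10.1°.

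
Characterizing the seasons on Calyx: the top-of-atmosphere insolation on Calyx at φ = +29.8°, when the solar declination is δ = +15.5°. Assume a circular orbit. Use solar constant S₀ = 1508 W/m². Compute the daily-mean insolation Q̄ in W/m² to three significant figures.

cos H₀ = −tan(+29.8°) tan(+15.500°) = -0.1588, H₀ = 1.7303 rad.
Bracket: H₀ sin φ sin δ + cos φ cos δ sin H₀ = 1.7303×0.49697×0.26724 + 0.86777×0.96363×0.98731 = 0.229802 + 0.825598 = 1.055400.
Q̄ = (S₀/π) × [bracket] = (1508/π) × 1.055400 = 506.6 W/m².

Q̄ ≈ 507 W/m²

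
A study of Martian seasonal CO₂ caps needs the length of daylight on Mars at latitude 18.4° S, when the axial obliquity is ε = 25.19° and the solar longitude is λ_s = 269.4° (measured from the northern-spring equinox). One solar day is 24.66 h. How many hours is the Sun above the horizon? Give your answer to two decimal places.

Solar declination: sin δ = sin ε · sin λ_s = sin 25.19° × sin 269.4° = -0.42560, so δ = -25.189°.
cos H₀ = −tan φ · tan δ = −tan(-18.4°) × tan(-25.189°) = -0.1565, so H₀ = 1.7279 rad = 99.00°.
Daylight = 2H₀/(2π) × 24.66 h = (1.7279/π) × 24.66 = 13.56 h.

13.56 h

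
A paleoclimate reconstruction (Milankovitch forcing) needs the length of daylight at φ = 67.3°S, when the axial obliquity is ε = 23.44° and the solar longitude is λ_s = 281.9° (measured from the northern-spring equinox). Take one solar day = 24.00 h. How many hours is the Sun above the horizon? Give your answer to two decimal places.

24.00 h

Solar declination: sin δ = sin ε · sin λ_s = sin 23.44° × sin 281.9° = -0.38924, so δ = -22.907°.
Sunrise equation: cos H₀ = −tan φ · tan δ = -1.0102 ≤ −1, so the Sun never sets (polar day) and H₀ = π.
Daylight = 2H₀/(2π) × 24.00 h = (3.1416/π) × 24.00 = 24.00 h.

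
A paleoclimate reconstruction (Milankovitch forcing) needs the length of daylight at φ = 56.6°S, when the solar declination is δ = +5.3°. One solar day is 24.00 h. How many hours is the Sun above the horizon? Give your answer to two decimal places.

10.92 h

cos H₀ = −tan φ · tan δ = −tan(-56.6°) × tan(+5.300°) = 0.1407, so H₀ = 1.4296 rad = 81.91°.
Daylight = 2H₀/(2π) × 24.00 h = (1.4296/π) × 24.00 = 10.92 h.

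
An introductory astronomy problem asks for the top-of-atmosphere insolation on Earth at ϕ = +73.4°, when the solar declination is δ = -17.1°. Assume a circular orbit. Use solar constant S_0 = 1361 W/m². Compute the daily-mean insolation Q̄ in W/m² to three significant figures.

cos h₀ = −tan(+73.4°) tan(-17.100°) = 1.0320 ≥ 1 ⇒ polar night, h₀ = 0 and Q̄ = 0.

Q̄ ≈ 0.00 W/m²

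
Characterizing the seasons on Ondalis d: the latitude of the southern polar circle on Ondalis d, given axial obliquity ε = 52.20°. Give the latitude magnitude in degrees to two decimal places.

37.80°

The polar circle is the lowest latitude that experiences at least one full rotation of continuous darkness at the northern-summer solstice; it lies at |φ| = 90° − ε = 90° − 52.20° = 37.80°.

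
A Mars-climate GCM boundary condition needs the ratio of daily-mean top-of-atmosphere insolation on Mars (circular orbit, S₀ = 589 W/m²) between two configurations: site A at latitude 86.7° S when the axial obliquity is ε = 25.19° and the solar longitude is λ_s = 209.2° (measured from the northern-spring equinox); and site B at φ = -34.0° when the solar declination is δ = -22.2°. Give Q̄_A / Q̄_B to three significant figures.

Q̄_A / Q̄_B ≈ 0.577

— Configuration A (φ=-86.7°):
Solar declination: sin δ = sin ε · sin λ_s = sin 25.19° × sin 209.2° = -0.20764, so δ = -11.984°.
cos H₀ = −tan(-86.7°) tan(-11.984°) = -3.6814 ≤ −1 ⇒ polar day, H₀ = π.
Bracket: H₀ sin φ sin δ + cos φ cos δ sin H₀ = 3.1416×-0.99834×-0.20764 + 0.05756×0.97820×0.00000 = 0.651239 + 0.000000 = 0.651239.
Q̄ = (S₀/π) × [bracket] = (589/π) × 0.651239 = 122.10 W/m².
— Configuration B (φ=-34.0°):
cos H₀ = −tan(-34.0°) tan(-22.200°) = -0.2753, H₀ = 1.8497 rad.
Bracket: H₀ sin φ sin δ + cos φ cos δ sin H₀ = 1.8497×-0.55919×-0.37784 + 0.82904×0.92587×0.96137 = 0.390813 + 0.737932 = 1.128745.
Q̄ = (S₀/π) × [bracket] = (589/π) × 1.128745 = 211.62 W/m².
Ratio Q̄_A / Q̄_B = 122.10 / 211.62 = 0.5770.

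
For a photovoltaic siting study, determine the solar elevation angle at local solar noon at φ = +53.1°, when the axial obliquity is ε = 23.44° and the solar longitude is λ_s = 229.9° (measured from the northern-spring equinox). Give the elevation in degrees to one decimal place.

Solar declination: sin δ = sin ε · sin λ_s = sin 23.44° × sin 229.9° = -0.30428, so δ = -17.715°.
At local noon the hour angle is zero, so the zenith angle equals |φ − δ| = |+53.1° − (-17.715°)| = 70.815°.
Elevation = 90° − 70.815° = 19.2°.

19.2°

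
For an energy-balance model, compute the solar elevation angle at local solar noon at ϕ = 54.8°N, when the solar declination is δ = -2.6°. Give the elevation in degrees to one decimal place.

At local noon the hour angle is zero, so the zenith angle equals |ϕ − δ| = |+54.8° − (-2.600°)| = 57.400°.
Elevation = 90° − 57.400° = 32.6°.

32.6°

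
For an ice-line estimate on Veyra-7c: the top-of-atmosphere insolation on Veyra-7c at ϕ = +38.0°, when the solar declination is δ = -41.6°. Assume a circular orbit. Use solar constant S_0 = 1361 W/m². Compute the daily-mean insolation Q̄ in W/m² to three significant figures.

Q̄ ≈ 41.5 W/m²

cos h₀ = −tan(+38.0°) tan(-41.600°) = 0.6937, h₀ = 0.8042 rad.
Bracket: h₀ sin ϕ sin δ + cos ϕ cos δ sin h₀ = 0.8042×0.61566×-0.66393 + 0.78801×0.74780×0.72030 = -0.328721 + 0.424454 = 0.095733.
Q̄ = (S_0/π) × [bracket] = (1361/π) × 0.095733 = 41.47 W/m².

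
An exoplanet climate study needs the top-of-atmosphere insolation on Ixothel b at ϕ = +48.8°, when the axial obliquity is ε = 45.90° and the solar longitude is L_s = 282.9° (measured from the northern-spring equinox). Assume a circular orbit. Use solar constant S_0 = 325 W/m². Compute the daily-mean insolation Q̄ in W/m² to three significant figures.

Solar declination: sin δ = sin ε · sin L_s = sin 45.90° × sin 282.9° = -0.70000, so δ = -44.427°.
cos h₀ = −tan(+48.8°) tan(-44.427°) = 1.1197 ≥ 1 ⇒ polar night, h₀ = 0 and Q̄ = 0.

Q̄ ≈ 0.00 W/m²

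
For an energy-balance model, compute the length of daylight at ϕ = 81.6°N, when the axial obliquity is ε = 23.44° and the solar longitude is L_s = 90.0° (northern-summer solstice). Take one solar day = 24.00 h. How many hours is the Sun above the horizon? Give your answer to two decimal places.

24.00 h

Solar declination: sin δ = sin ε · sin L_s = sin 23.44° × sin 90.0° = 0.39779, so δ = +23.440°.
Sunrise equation: cos h₀ = −tan ϕ · tan δ = -2.9361 ≤ −1, so the Sun never sets (polar day) and h₀ = π.
Daylight = 2h₀/(2π) × 24.00 h = (3.1416/π) × 24.00 = 24.00 h.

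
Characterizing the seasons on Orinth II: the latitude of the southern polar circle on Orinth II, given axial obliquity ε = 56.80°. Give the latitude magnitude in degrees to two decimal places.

The polar circle is the lowest latitude that experiences at least one full rotation of continuous darkness at the northern-summer solstice; it lies at |ϕ| = 90° − ε = 90° − 56.80° = 33.20°.

33.20°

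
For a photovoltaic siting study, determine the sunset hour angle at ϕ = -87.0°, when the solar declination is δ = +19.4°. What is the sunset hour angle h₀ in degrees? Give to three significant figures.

h₀ = 0.00°

cos h₀ = −tan ϕ · tan δ = 6.7195 ≥ 1, so the Sun never rises (polar night) and h₀ = 0.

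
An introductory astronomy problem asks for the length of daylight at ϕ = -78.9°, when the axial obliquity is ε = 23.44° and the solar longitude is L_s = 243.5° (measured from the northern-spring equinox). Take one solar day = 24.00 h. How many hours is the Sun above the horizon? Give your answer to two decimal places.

Solar declination: sin δ = sin ε · sin L_s = sin 23.44° × sin 243.5° = -0.35599, so δ = -20.854°.
Sunrise equation: cos h₀ = −tan ϕ · tan δ = -1.9417 ≤ −1, so the Sun never sets (polar day) and h₀ = π.
Daylight = 2h₀/(2π) × 24.00 h = (3.1416/π) × 24.00 = 24.00 h.

24.00 h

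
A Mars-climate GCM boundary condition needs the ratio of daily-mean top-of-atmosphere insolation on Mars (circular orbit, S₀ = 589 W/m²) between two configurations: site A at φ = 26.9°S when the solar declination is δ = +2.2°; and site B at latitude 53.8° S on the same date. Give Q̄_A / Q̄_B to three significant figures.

— Configuration A (φ=-26.9°):
cos H₀ = −tan(-26.9°) tan(+2.200°) = 0.0195, H₀ = 1.5513 rad.
Bracket: H₀ sin φ sin δ + cos φ cos δ sin H₀ = 1.5513×-0.45243×0.03839 + 0.89180×0.99926×0.99981 = -0.026944 + 0.890971 = 0.864027.
Q̄ = (S₀/π) × [bracket] = (589/π) × 0.864027 = 161.99 W/m².
— Configuration B (φ=-53.8°):
cos H₀ = −tan(-53.8°) tan(+2.200°) = 0.0525, H₀ = 1.5183 rad.
Bracket: H₀ sin φ sin δ + cos φ cos δ sin H₀ = 1.5183×-0.80696×0.03839 + 0.59061×0.99926×0.99862 = -0.047036 + 0.589359 = 0.542323.
Q̄ = (S₀/π) × [bracket] = (589/π) × 0.542323 = 101.68 W/m².
Ratio Q̄_A / Q̄_B = 161.99 / 101.68 = 1.593.

Q̄_A / Q̄_B ≈ 1.59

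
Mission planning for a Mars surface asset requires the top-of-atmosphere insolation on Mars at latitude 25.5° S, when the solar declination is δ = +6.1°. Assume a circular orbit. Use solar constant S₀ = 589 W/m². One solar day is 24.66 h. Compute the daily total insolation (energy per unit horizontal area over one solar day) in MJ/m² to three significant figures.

cos H₀ = −tan(-25.5°) tan(+6.100°) = 0.0510, H₀ = 1.5198 rad.
Bracket: H₀ sin φ sin δ + cos φ cos δ sin H₀ = 1.5198×-0.43051×0.10626 + 0.90259×0.99434×0.99870 = -0.069525 + 0.896315 = 0.826790.
Q̄ = (S₀/π) × [bracket] = (589/π) × 0.826790 = 155.01 W/m².
Daily total = Q̄ × 24.66 h × 3600 s/h = 155.01 × 24.66 × 3600 / 10⁶ = 13.76 MJ/m².

13.8 MJ/m²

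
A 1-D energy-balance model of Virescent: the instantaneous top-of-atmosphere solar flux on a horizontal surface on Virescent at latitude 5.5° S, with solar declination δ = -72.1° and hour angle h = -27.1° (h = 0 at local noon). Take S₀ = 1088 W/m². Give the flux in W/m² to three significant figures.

396 W/m²

cos θ_z = sin φ sin δ + cos φ cos δ cos h = 0.091206 + 0.272353 = 0.363559.
Flux = S₀ · cos θ_z = 1088 × 0.363559 = 395.6 W/m².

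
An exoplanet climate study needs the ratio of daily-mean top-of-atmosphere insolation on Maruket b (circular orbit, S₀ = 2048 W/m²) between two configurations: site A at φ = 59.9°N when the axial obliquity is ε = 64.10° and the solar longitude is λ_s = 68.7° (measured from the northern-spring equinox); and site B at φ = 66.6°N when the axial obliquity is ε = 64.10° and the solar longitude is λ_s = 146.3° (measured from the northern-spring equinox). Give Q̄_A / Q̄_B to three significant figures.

— Configuration A (φ=+59.9°):
Solar declination: sin δ = sin ε · sin λ_s = sin 64.10° × sin 68.7° = 0.83811, so δ = +56.941°.
cos H₀ = −tan(+59.9°) tan(+56.941°) = -2.6504 ≤ −1 ⇒ polar day, H₀ = π.
Bracket: H₀ sin φ sin δ + cos φ cos δ sin H₀ = 3.1416×0.86515×0.83811 + 0.50151×0.54550×0.00000 = 2.277945 + 0.000000 = 2.277945.
Q̄ = (S₀/π) × [bracket] = (2048/π) × 2.277945 = 1485.0 W/m².
— Configuration B (φ=+66.6°):
Solar declination: sin δ = sin ε · sin λ_s = sin 64.10° × sin 146.3° = 0.49911, so δ = +29.941°.
cos H₀ = −tan(+66.6°) tan(+29.941°) = -1.3310 ≤ −1 ⇒ polar day, H₀ = π.
Bracket: H₀ sin φ sin δ + cos φ cos δ sin H₀ = 3.1416×0.91775×0.49911 + 0.39715×0.86654×0.00000 = 1.439036 + 0.000000 = 1.439036.
Q̄ = (S₀/π) × [bracket] = (2048/π) × 1.439036 = 938.11 W/m².
Ratio Q̄_A / Q̄_B = 1485.0 / 938.11 = 1.583.

Q̄_A / Q̄_B ≈ 1.58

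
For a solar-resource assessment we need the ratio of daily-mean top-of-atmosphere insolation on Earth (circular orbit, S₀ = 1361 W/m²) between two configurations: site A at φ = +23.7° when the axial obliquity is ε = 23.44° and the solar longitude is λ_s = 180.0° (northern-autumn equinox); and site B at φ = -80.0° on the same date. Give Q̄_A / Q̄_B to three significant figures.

Q̄_A / Q̄_B ≈ 5.27

— Configuration A (φ=+23.7°):
Solar declination: sin δ = sin ε · sin λ_s = sin 23.44° × sin 180.0° = 0.00000, so δ = +0.000°.
cos H₀ = −tan(+23.7°) tan(+0.000°) = -0.0000, H₀ = 1.5708 rad.
Bracket: H₀ sin φ sin δ + cos φ cos δ sin H₀ = 1.5708×0.40195×0.00000 + 0.91566×1.00000×1.00000 = 0.000000 + 0.915660 = 0.915660.
Q̄ = (S₀/π) × [bracket] = (1361/π) × 0.915660 = 396.68 W/m².
— Configuration B (φ=-80.0°):
cos H₀ = −tan(-80.0°) tan(+0.000°) = 0.0000, H₀ = 1.5708 rad.
Bracket: H₀ sin φ sin δ + cos φ cos δ sin H₀ = 1.5708×-0.98481×0.00000 + 0.17365×1.00000×1.00000 = -0.000000 + 0.173650 = 0.173650.
Q̄ = (S₀/π) × [bracket] = (1361/π) × 0.173650 = 75.229 W/m².
Ratio Q̄_A / Q̄_B = 396.68 / 75.229 = 5.273.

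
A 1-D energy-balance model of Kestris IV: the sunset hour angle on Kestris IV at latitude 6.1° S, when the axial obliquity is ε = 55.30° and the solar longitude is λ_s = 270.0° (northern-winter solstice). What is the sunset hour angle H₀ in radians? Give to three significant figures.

Solar declination: sin δ = sin ε · sin λ_s = sin 55.30° × sin 270.0° = -0.82214, so δ = -55.300°.
cos H₀ = −tan φ · tan δ = −tan(-6.1°) × tan(-55.300°) = -0.1543, so H₀ = 1.7258 rad = 98.88°.

H₀ = 1.73 rad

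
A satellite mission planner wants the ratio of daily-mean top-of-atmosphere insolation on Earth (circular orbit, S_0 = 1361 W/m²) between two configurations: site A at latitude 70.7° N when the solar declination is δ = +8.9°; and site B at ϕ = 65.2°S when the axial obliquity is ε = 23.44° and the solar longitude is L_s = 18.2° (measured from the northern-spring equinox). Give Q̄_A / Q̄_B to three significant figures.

— Configuration A (ϕ=+70.7°):
cos h₀ = −tan(+70.7°) tan(+8.900°) = -0.4472, h₀ = 2.0344 rad.
Bracket: h₀ sin ϕ sin δ + cos ϕ cos δ sin h₀ = 2.0344×0.94380×0.15471 + 0.33051×0.98796×0.89445 = 0.297054 + 0.292065 = 0.589119.
Q̄ = (S_0/π) × [bracket] = (1361/π) × 0.589119 = 255.22 W/m².
— Configuration B (ϕ=-65.2°):
Solar declination: sin δ = sin ε · sin L_s = sin 23.44° × sin 18.2° = 0.12424, so δ = +7.137°.
cos h₀ = −tan(-65.2°) tan(+7.137°) = 0.2710, h₀ = 1.2964 rad.
Bracket: h₀ sin ϕ sin δ + cos ϕ cos δ sin h₀ = 1.2964×-0.90778×0.12424 + 0.41945×0.99225×0.96258 = -0.146211 + 0.400625 = 0.254414.
Q̄ = (S_0/π) × [bracket] = (1361/π) × 0.254414 = 110.22 W/m².
Ratio Q̄_A / Q̄_B = 255.22 / 110.22 = 2.316.

Q̄_A / Q̄_B ≈ 2.32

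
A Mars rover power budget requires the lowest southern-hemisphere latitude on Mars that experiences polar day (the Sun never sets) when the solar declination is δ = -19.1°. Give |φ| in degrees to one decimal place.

Polar day requires cos H₀ = −tan φ tan δ ≤ −1, i.e. tan φ tan δ ≥ 1.
The boundary is |tan φ| · |tan δ| = 1, so |φ| = 90° − |δ| = 90° − 19.1° = 70.9° in the southern hemisphere.

|φ| = 70.9°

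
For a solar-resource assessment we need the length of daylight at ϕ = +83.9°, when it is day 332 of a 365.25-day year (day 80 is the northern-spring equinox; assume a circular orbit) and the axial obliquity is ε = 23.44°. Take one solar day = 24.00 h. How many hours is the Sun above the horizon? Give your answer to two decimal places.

Solar longitude: L_s = 360° × (332 − 80)/365.25 = 248.378°.
sin δ = sin 23.44° × sin 248.378° = -0.36980, so δ = -21.703°.
cos h₀ = −tan ϕ · tan δ = 3.7243 ≥ 1, so the Sun never rises (polar night) and h₀ = 0.
Daylight = 2h₀/(2π) × 24.00 h = (0.0000/π) × 24.00 = 0.00 h.

0.00 h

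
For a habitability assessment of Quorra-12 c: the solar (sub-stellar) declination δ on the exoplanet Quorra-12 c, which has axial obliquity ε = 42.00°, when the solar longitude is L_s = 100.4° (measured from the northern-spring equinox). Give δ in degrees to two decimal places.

sin δ = sin ε · sin L_s = sin 42.00° × sin 100.4° = 0.658138.
δ = arcsin(0.658138) = +41.16°.

δ = +41.16°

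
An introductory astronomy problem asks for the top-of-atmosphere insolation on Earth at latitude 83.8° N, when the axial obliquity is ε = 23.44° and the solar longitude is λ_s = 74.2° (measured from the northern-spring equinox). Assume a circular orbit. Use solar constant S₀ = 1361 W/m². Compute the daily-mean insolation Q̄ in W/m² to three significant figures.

Solar declination: sin δ = sin ε · sin λ_s = sin 23.44° × sin 74.2° = 0.38276, so δ = +22.505°.
cos H₀ = −tan(+83.8°) tan(+22.505°) = -3.8138 ≤ −1 ⇒ polar day, H₀ = π.
Bracket: H₀ sin φ sin δ + cos φ cos δ sin H₀ = 3.1416×0.99415×0.38276 + 0.10800×0.92385×0.00000 = 1.195444 + 0.000000 = 1.195444.
Q̄ = (S₀/π) × [bracket] = (1361/π) × 1.195444 = 517.9 W/m².

Q̄ ≈ 518 W/m²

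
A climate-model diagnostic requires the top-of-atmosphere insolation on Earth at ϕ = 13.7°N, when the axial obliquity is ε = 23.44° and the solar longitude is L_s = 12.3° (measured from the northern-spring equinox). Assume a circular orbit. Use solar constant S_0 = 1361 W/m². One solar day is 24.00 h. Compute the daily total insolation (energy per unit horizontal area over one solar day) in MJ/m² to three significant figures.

37.4 MJ/m²

Solar declination: sin δ = sin ε · sin L_s = sin 23.44° × sin 12.3° = 0.08474, so δ = +4.861°.
cos h₀ = −tan(+13.7°) tan(+4.861°) = -0.0207, h₀ = 1.5915 rad.
Bracket: h₀ sin ϕ sin δ + cos ϕ cos δ sin h₀ = 1.5915×0.23684×0.08474 + 0.97155×0.99640×0.99979 = 0.031941 + 0.967849 = 0.999790.
Q̄ = (S_0/π) × [bracket] = (1361/π) × 0.999790 = 433.13 W/m².
Daily total = Q̄ × 24.00 h × 3600 s/h = 433.13 × 24.00 × 3600 / 10⁶ = 37.42 MJ/m².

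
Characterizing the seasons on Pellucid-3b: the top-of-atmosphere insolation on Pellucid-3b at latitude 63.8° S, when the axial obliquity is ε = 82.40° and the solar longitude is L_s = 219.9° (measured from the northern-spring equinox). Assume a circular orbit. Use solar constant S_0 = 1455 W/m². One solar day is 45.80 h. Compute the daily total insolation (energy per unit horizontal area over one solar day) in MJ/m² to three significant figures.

Solar declination: sin δ = sin ε · sin L_s = sin 82.40° × sin 219.9° = -0.63581, so δ = -39.480°.
cos h₀ = −tan(-63.8°) tan(-39.480°) = -1.6741 ≤ −1 ⇒ polar day, h₀ = π.
Bracket: h₀ sin ϕ sin δ + cos ϕ cos δ sin h₀ = 3.1416×-0.89726×-0.63581 + 0.44151×0.77184×0.00000 = 1.792242 + 0.000000 = 1.792242.
Q̄ = (S_0/π) × [bracket] = (1455/π) × 1.792242 = 830.06 W/m².
Daily total = Q̄ × 45.80 h × 3600 s/h = 830.06 × 45.80 × 3600 / 10⁶ = 136.9 MJ/m².

137 MJ/m²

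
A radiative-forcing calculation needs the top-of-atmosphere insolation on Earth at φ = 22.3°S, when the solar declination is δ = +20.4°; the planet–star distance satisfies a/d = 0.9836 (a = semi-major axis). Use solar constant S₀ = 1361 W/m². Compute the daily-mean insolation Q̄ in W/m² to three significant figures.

Q̄ ≈ 281 W/m²

cos H₀ = −tan(-22.3°) tan(+20.400°) = 0.1525, H₀ = 1.4177 rad.
Bracket: H₀ sin φ sin δ + cos φ cos δ sin H₀ = 1.4177×-0.37946×0.34857 + 0.92521×0.93728×0.98830 = -0.187517 + 0.857035 = 0.669518.
Inverse-square distance factor (a/d)² = 0.9836² = 0.967469.
Q̄ = (S₀/π) × 0.967469 × [bracket] = (1361/π) × 0.967469 × 0.669518 = 280.6 W/m².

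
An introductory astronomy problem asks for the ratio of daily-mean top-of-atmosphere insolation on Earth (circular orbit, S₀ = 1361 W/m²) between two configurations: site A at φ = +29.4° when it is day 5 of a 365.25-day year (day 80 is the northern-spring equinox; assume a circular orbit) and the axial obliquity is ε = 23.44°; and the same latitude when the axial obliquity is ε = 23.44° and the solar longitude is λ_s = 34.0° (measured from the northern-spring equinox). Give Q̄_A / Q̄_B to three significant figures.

Q̄_A / Q̄_B ≈ 0.518

— Configuration A (φ=+29.4°):
Solar longitude: λ_s = 360° × (5 − 80)/365.25 = -73.922°, i.e. -73.922° + 360° = 286.078°.
sin δ = sin 23.44° × sin 286.078° = -0.38223, so δ = -22.472°.
cos H₀ = −tan(+29.4°) tan(-22.472°) = 0.2331, H₀ = 1.3356 rad.
Bracket: H₀ sin φ sin δ + cos φ cos δ sin H₀ = 1.3356×0.49090×-0.38223 + 0.87121×0.92407×0.97246 = -0.250608 + 0.782888 = 0.532280.
Q̄ = (S₀/π) × [bracket] = (1361/π) × 0.532280 = 230.59 W/m².
— Configuration B (φ=+29.4°):
Solar declination: sin δ = sin ε · sin λ_s = sin 23.44° × sin 34.0° = 0.22244, so δ = +12.852°.
cos H₀ = −tan(+29.4°) tan(+12.852°) = -0.1286, H₀ = 1.6997 rad.
Bracket: H₀ sin φ sin δ + cos φ cos δ sin H₀ = 1.6997×0.49090×0.22244 + 0.87121×0.97495×0.99170 = 0.185600 + 0.842336 = 1.027936.
Q̄ = (S₀/π) × [bracket] = (1361/π) × 1.027936 = 445.32 W/m².
Ratio Q̄_A / Q̄_B = 230.59 / 445.32 = 0.5178.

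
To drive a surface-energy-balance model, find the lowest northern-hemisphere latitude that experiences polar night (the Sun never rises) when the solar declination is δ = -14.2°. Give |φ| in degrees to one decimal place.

|φ| = 75.8°

Polar night requires cos H₀ = −tan φ tan δ ≥ 1, i.e. tan φ tan δ ≤ −1.
The boundary is |tan φ| · |tan δ| = 1, so |φ| = 90° − |δ| = 90° − 14.2° = 75.8° in the northern hemisphere.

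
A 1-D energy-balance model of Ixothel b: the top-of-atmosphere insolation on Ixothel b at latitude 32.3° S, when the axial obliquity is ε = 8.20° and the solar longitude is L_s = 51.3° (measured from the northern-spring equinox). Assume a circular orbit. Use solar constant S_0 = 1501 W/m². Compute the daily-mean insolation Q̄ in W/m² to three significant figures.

Solar declination: sin δ = sin ε · sin L_s = sin 8.20° × sin 51.3° = 0.11131, so δ = +6.391°.
cos h₀ = −tan(-32.3°) tan(+6.391°) = 0.0708, h₀ = 1.4999 rad.
Bracket: h₀ sin ϕ sin δ + cos ϕ cos δ sin h₀ = 1.4999×-0.53435×0.11131 + 0.84526×0.99379×0.99749 = -0.089212 + 0.837903 = 0.748691.
Q̄ = (S_0/π) × [bracket] = (1501/π) × 0.748691 = 357.7 W/m².

Q̄ ≈ 358 W/m²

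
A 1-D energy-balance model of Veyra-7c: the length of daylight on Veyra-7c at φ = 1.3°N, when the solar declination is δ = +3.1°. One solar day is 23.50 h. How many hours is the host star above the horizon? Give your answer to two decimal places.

11.76 h

cos H₀ = −tan φ · tan δ = −tan(+1.3°) × tan(+3.100°) = -0.0012, so H₀ = 1.5720 rad = 90.07°.
Daylight = 2H₀/(2π) × 23.50 h = (1.5720/π) × 23.50 = 11.76 h.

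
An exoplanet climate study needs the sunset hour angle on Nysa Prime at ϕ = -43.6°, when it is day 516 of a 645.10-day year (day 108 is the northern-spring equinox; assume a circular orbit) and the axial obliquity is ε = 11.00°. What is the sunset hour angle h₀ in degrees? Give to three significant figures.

h₀ = 97.8°

Solar longitude: L_s = 360° × (516 − 108)/645.10 = 227.686°.
sin δ = sin 11.00° × sin 227.686° = -0.14110, so δ = -8.111°.
cos h₀ = −tan ϕ · tan δ = −tan(-43.6°) × tan(-8.111°) = -0.1357, so h₀ = 1.7069 rad = 97.80°.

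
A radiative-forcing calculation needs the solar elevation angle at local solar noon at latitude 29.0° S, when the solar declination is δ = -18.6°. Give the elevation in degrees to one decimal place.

79.6°

At local noon the hour angle is zero, so the zenith angle equals |φ − δ| = |-29.0° − (-18.600°)| = 10.400°.
Elevation = 90° − 10.400° = 79.6°.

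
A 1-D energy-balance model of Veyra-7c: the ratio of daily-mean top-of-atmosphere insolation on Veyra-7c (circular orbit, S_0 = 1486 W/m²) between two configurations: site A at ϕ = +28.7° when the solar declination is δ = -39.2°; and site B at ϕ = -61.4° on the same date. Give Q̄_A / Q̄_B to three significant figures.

— Configuration A (ϕ=+28.7°):
cos h₀ = −tan(+28.7°) tan(-39.200°) = 0.4465, h₀ = 1.1079 rad.
Bracket: h₀ sin ϕ sin δ + cos ϕ cos δ sin h₀ = 1.1079×0.48022×-0.63203 + 0.87715×0.77494×0.89478 = -0.336263 + 0.608217 = 0.271954.
Q̄ = (S_0/π) × [bracket] = (1486/π) × 0.271954 = 128.64 W/m².
— Configuration B (ϕ=-61.4°):
cos h₀ = −tan(-61.4°) tan(-39.200°) = -1.4959 ≤ −1 ⇒ polar day, h₀ = π.
Bracket: h₀ sin ϕ sin δ + cos ϕ cos δ sin h₀ = 3.1416×-0.87798×-0.63203 + 0.47869×0.77494×0.00000 = 1.743304 + 0.000000 = 1.743304.
Q̄ = (S_0/π) × [bracket] = (1486/π) × 1.743304 = 824.60 W/m².
Ratio Q̄_A / Q̄_B = 128.64 / 824.60 = 0.1560.

Q̄_A / Q̄_B ≈ 0.156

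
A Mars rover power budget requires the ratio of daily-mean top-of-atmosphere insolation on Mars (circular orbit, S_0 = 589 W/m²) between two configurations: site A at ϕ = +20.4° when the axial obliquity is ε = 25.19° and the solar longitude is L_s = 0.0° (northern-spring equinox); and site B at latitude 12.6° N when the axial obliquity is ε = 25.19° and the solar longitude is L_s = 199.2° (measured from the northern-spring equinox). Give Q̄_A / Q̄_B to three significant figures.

— Configuration A (ϕ=+20.4°):
Solar declination: sin δ = sin ε · sin L_s = sin 25.19° × sin 0.0° = 0.00000, so δ = +0.000°.
cos h₀ = −tan(+20.4°) tan(+0.000°) = -0.0000, h₀ = 1.5708 rad.
Bracket: h₀ sin ϕ sin δ + cos ϕ cos δ sin h₀ = 1.5708×0.34857×0.00000 + 0.93728×1.00000×1.00000 = 0.000000 + 0.937280 = 0.937280.
Q̄ = (S_0/π) × [bracket] = (589/π) × 0.937280 = 175.73 W/m².
— Configuration B (ϕ=+12.6°):
Solar declination: sin δ = sin ε · sin L_s = sin 25.19° × sin 199.2° = -0.13997, so δ = -8.046°.
cos h₀ = −tan(+12.6°) tan(-8.046°) = 0.0316, h₀ = 1.5392 rad.
Bracket: h₀ sin ϕ sin δ + cos ϕ cos δ sin h₀ = 1.5392×0.21814×-0.13997 + 0.97592×0.99016×0.99950 = -0.046996 + 0.965834 = 0.918838.
Q̄ = (S_0/π) × [bracket] = (589/π) × 0.918838 = 172.27 W/m².
Ratio Q̄_A / Q̄_B = 175.73 / 172.27 = 1.020.

Q̄_A / Q̄_B ≈ 1.02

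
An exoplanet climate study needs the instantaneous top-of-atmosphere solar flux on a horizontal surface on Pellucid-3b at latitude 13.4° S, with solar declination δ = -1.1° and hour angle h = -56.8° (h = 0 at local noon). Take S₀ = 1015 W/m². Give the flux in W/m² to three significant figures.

cos θ_z = sin φ sin δ + cos φ cos δ cos h = 0.004449 + 0.532558 = 0.537007.
Flux = S₀ · cos θ_z = 1015 × 0.537007 = 545.1 W/m².

545 W/m²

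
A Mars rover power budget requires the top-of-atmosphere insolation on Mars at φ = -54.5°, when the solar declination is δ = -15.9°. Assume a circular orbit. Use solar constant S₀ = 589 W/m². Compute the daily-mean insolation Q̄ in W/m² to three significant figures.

cos H₀ = −tan(-54.5°) tan(-15.900°) = -0.3994, H₀ = 1.9816 rad.
Bracket: H₀ sin φ sin δ + cos φ cos δ sin H₀ = 1.9816×-0.81412×-0.27396 + 0.58070×0.96174×0.91680 = 0.441969 + 0.512017 = 0.953986.
Q̄ = (S₀/π) × [bracket] = (589/π) × 0.953986 = 178.9 W/m².

Q̄ ≈ 179 W/m²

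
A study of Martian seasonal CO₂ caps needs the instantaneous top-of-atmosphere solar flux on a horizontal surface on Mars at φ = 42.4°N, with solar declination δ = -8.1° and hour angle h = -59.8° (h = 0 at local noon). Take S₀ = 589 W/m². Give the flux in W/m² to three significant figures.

161 W/m²

cos θ_z = sin φ sin δ + cos φ cos δ cos h = -0.095010 + 0.367752 = 0.272742.
Flux = S₀ · cos θ_z = 589 × 0.272742 = 160.6 W/m².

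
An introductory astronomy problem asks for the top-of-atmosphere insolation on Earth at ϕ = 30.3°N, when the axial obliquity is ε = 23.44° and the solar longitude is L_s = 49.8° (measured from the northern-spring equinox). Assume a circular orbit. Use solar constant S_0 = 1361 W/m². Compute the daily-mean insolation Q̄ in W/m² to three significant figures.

Q̄ ≈ 467 W/m²

Solar declination: sin δ = sin ε · sin L_s = sin 23.44° × sin 49.8° = 0.30383, so δ = +17.688°.
cos h₀ = −tan(+30.3°) tan(+17.688°) = -0.1864, h₀ = 1.7582 rad.
Bracket: h₀ sin ϕ sin δ + cos ϕ cos δ sin h₀ = 1.7582×0.50453×0.30383 + 0.86340×0.95273×0.98248 = 0.269517 + 0.808175 = 1.077692.
Q̄ = (S_0/π) × [bracket] = (1361/π) × 1.077692 = 466.9 W/m².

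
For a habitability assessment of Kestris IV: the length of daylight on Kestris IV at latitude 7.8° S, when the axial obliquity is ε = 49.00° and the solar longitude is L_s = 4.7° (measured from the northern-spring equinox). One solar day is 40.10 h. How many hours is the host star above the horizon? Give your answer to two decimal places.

Solar declination: sin δ = sin ε · sin L_s = sin 49.00° × sin 4.7° = 0.06184, so δ = +3.545°.
cos h₀ = −tan ϕ · tan δ = −tan(-7.8°) × tan(+3.545°) = 0.0085, so h₀ = 1.5623 rad = 89.51°.
Daylight = 2h₀/(2π) × 40.10 h = (1.5623/π) × 40.10 = 19.94 h.

19.94 h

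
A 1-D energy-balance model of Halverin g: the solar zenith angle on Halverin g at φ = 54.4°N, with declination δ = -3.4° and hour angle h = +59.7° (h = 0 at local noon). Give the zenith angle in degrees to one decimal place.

θ_z = 75.8°

cos θ_z = sin φ sin δ + cos φ cos δ cos h = -0.048222 + 0.293180 = 0.244958.
θ_z = arccos(0.244958) = 75.8°.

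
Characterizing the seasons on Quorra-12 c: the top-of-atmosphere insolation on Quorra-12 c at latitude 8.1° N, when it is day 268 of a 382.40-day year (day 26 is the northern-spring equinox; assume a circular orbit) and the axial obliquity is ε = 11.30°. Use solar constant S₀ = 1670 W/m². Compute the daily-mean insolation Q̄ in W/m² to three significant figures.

Q̄ ≈ 504 W/m²

Solar longitude: λ_s = 360° × (268 − 26)/382.40 = 227.824°.
sin δ = sin 11.30° × sin 227.824° = -0.14521, so δ = -8.350°.
cos H₀ = −tan(+8.1°) tan(-8.350°) = 0.0209, H₀ = 1.5499 rad.
Bracket: H₀ sin φ sin δ + cos φ cos δ sin H₀ = 1.5499×0.14090×-0.14521 + 0.99002×0.98940×0.99978 = -0.031711 + 0.979310 = 0.947599.
Q̄ = (S₀/π) × [bracket] = (1670/π) × 0.947599 = 503.7 W/m².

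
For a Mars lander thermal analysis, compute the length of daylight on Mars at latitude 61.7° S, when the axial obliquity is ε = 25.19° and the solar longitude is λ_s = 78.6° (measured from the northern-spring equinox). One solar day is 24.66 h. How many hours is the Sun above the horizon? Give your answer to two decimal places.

4.32 h

Solar declination: sin δ = sin ε · sin λ_s = sin 25.19° × sin 78.6° = 0.41722, so δ = +24.659°.
cos H₀ = −tan φ · tan δ = −tan(-61.7°) × tan(+24.659°) = 0.8526, so H₀ = 0.5498 rad = 31.50°.
Daylight = 2H₀/(2π) × 24.66 h = (0.5498/π) × 24.66 = 4.32 h.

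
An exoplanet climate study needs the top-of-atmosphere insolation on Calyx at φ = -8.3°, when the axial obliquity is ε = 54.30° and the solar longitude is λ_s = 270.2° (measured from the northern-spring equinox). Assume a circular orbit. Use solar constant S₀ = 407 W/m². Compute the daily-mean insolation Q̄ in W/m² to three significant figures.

Q̄ ≈ 100 W/m²

Solar declination: sin δ = sin ε · sin λ_s = sin 54.30° × sin 270.2° = -0.81208, so δ = -54.300°.
cos H₀ = −tan(-8.3°) tan(-54.300°) = -0.2030, H₀ = 1.7752 rad.
Bracket: H₀ sin φ sin δ + cos φ cos δ sin H₀ = 1.7752×-0.14436×-0.81208 + 0.98953×0.58355×0.97918 = 0.208110 + 0.565418 = 0.773528.
Q̄ = (S₀/π) × [bracket] = (407/π) × 0.773528 = 100.2 W/m².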